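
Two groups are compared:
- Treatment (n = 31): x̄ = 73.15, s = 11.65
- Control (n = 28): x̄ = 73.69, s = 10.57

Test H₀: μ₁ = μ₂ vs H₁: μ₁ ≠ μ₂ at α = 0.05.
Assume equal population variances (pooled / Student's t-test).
Student's two-sample t-test (equal variances):
H₀: μ₁ = μ₂
H₁: μ₁ ≠ μ₂
df = n₁ + n₂ - 2 = 57
Pooled variance s_p² = [(n₁-1)s₁² + (n₂-1)s₂²] / (n₁ + n₂ - 2) = [(30)(11.65²) + (27)(10.57²)] / 57 = 124.3552
SE = √(s_p²(1/n₁ + 1/n₂)) = √(124.3552 × (1/31 + 1/28)) = 2.9074
t = (x̄₁ - x̄₂) / SE = (73.15 - 73.69) / 2.9074 = -0.54 / 2.9074 = -0.186
p-value = 0.8533

Since p-value > α = 0.05, we fail to reject H₀.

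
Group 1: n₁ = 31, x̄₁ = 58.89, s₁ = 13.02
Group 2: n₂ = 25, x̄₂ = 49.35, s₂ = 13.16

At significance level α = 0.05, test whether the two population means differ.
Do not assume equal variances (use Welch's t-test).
Welch's two-sample t-test:
H₀: μ₁ = μ₂
H₁: μ₁ ≠ μ₂
s₁²/n₁ = 13.02²/31 = 5.4684,  s₂²/n₂ = 13.16²/25 = 6.9274
SE = √(s₁²/n₁ + s₂²/n₂) = √(5.4684 + 6.9274) = 3.5208
df (Welch-Satterthwaite) = (s₁²/n₁ + s₂²/n₂)² / [(s₁²/n₁)²/(n₁-1) + (s₂²/n₂)²/(n₂-1)] ≈ 51.28
t = (x̄₁ - x̄₂) / SE = (58.89 - 49.35) / 3.5208 = 9.54 / 3.5208 = 2.710
p-value = 0.0091

Since p-value < α = 0.05, we reject H₀.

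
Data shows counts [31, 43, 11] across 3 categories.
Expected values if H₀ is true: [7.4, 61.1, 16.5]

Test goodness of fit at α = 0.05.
Chi-square goodness of fit test:
H₀: observed counts match expected distribution
H₁: observed counts differ from expected distribution
df = k - 1 = 2
χ² = Σ(O - E)²/E
   = (31 - 7.4)²/7.4 + (43 - 61.1)²/61.1 + (11 - 16.5)²/16.5
   = 75.265 + 5.362 + 1.833
   = 82.46
p-value < 0.0001

Since p-value < α = 0.05, we reject H₀.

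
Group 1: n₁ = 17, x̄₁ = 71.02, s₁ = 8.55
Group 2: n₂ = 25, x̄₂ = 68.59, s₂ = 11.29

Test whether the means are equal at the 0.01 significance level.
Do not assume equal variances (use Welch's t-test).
Welch's two-sample t-test:
H₀: μ₁ = μ₂
H₁: μ₁ ≠ μ₂
s₁²/n₁ = 8.55²/17 = 4.3001,  s₂²/n₂ = 11.29²/25 = 5.0986
SE = √(s₁²/n₁ + s₂²/n₂) = √(4.3001 + 5.0986) = 3.0657
df (Welch-Satterthwaite) = (s₁²/n₁ + s₂²/n₂)² / [(s₁²/n₁)²/(n₁-1) + (s₂²/n₂)²/(n₂-1)] ≈ 39.46
t = (x̄₁ - x̄₂) / SE = (71.02 - 68.59) / 3.0657 = 2.43 / 3.0657 = 0.793
p-value = 0.4327

Since p-value > α = 0.01, we fail to reject H₀.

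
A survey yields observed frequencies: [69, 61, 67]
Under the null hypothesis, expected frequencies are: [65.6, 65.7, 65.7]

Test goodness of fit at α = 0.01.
Chi-square goodness of fit test:
H₀: observed counts match expected distribution
H₁: observed counts differ from expected distribution
df = k - 1 = 2
χ² = Σ(O - E)²/E
   = (69 - 65.6)²/65.6 + (61 - 65.7)²/65.7 + (67 - 65.7)²/65.7
   = 0.176 + 0.336 + 0.026
   = 0.54
p-value = 0.7641

Since p-value > α = 0.01, we fail to reject H₀.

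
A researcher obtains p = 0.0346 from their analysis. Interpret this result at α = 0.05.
Since p = 0.0346 < α = 0.05, reject H₀.
There is sufficient evidence to reject the null hypothesis; the result is statistically significant at the 0.05 level.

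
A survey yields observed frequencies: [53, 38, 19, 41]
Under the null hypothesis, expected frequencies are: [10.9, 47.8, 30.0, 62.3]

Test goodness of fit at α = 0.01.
Chi-square goodness of fit test:
H₀: observed counts match expected distribution
H₁: observed counts differ from expected distribution
df = k - 1 = 3
χ² = Σ(O - E)²/E
   = (53 - 10.9)²/10.9 + (38 - 47.8)²/47.8 + (19 - 30.0)²/30.0 + (41 - 62.3)²/62.3
   = 162.606 + 2.009 + 4.033 + 7.282
   = 175.93
p-value < 0.0001

Since p-value < α = 0.01, we reject H₀.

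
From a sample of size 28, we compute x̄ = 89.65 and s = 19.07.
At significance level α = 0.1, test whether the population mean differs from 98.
One-sample t-test:
H₀: μ = 98
H₁: μ ≠ 98
df = n - 1 = 27
t = (x̄ - μ₀) / (s/√n) = (89.65 - 98) / (19.07/√28) = -2.317
p-value = 0.0283

Since p-value < α = 0.1, we reject H₀.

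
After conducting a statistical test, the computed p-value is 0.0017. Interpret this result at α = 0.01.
Since p = 0.0017 < α = 0.01, reject H₀.
There is sufficient evidence to reject the null hypothesis; the result is statistically significant at the 0.01 level.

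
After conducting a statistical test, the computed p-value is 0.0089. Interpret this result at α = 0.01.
Since p = 0.0089 < α = 0.01, reject H₀.
There is sufficient evidence to reject the null hypothesis; the result is statistically significant at the 0.01 level.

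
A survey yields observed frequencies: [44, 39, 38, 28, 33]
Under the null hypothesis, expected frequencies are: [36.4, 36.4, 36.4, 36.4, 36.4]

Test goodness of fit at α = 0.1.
Chi-square goodness of fit test:
H₀: observed counts match expected distribution
H₁: observed counts differ from expected distribution
df = k - 1 = 4
χ² = Σ(O - E)²/E
   = (44 - 36.4)²/36.4 + (39 - 36.4)²/36.4 + (38 - 36.4)²/36.4 + (28 - 36.4)²/36.4 + (33 - 36.4)²/36.4
   = 1.587 + 0.186 + 0.070 + 1.938 + 0.318
   = 4.10
p-value = 0.3928

Since p-value > α = 0.1, we fail to reject H₀.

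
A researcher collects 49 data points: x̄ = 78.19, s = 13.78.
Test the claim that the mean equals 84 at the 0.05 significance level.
One-sample t-test:
H₀: μ = 84
H₁: μ ≠ 84
df = n - 1 = 48
t = (x̄ - μ₀) / (s/√n) = (78.19 - 84) / (13.78/√49) = -2.951
p-value = 0.0049

Since p-value < α = 0.05, we reject H₀.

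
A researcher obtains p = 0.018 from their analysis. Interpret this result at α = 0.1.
Since p = 0.018 < α = 0.1, reject H₀.
There is sufficient evidence to reject the null hypothesis; the result is statistically significant at the 0.1 level.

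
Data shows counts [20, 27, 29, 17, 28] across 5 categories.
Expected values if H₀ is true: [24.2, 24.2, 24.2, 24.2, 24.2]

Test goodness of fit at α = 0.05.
Chi-square goodness of fit test:
H₀: observed counts match expected distribution
H₁: observed counts differ from expected distribution
df = k - 1 = 4
χ² = Σ(O - E)²/E
   = (20 - 24.2)²/24.2 + (27 - 24.2)²/24.2 + (29 - 24.2)²/24.2 + (17 - 24.2)²/24.2 + (28 - 24.2)²/24.2
   = 0.729 + 0.324 + 0.952 + 2.142 + 0.597
   = 4.74
p-value = 0.3146

Since p-value > α = 0.05, we fail to reject H₀.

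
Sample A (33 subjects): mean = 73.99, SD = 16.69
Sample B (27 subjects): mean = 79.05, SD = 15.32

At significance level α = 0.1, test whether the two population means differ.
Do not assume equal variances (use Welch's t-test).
Welch's two-sample t-test:
H₀: μ₁ = μ₂
H₁: μ₁ ≠ μ₂
s₁²/n₁ = 16.69²/33 = 8.4411,  s₂²/n₂ = 15.32²/27 = 8.6927
SE = √(s₁²/n₁ + s₂²/n₂) = √(8.4411 + 8.6927) = 4.1393
df (Welch-Satterthwaite) = (s₁²/n₁ + s₂²/n₂)² / [(s₁²/n₁)²/(n₁-1) + (s₂²/n₂)²/(n₂-1)] ≈ 57.19
t = (x̄₁ - x̄₂) / SE = (73.99 - 79.05) / 4.1393 = -5.06 / 4.1393 = -1.222
p-value = 0.2266

Since p-value > α = 0.1, we fail to reject H₀.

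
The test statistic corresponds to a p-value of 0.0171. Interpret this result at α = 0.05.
Since p = 0.0171 < α = 0.05, reject H₀.
There is sufficient evidence to reject the null hypothesis; the result is statistically significant at the 0.05 level.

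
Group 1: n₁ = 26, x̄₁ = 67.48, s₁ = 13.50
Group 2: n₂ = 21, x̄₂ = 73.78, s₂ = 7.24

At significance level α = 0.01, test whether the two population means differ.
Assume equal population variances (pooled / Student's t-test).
Student's two-sample t-test (equal variances):
H₀: μ₁ = μ₂
H₁: μ₁ ≠ μ₂
df = n₁ + n₂ - 2 = 45
Pooled variance s_p² = [(n₁-1)s₁² + (n₂-1)s₂²] / (n₁ + n₂ - 2) = [(25)(13.50²) + (20)(7.24²)] / 45 = 124.5467
SE = √(s_p²(1/n₁ + 1/n₂)) = √(124.5467 × (1/26 + 1/21)) = 3.2743
t = (x̄₁ - x̄₂) / SE = (67.48 - 73.78) / 3.2743 = -6.30 / 3.2743 = -1.924
p-value = 0.0607

Since p-value > α = 0.01, we fail to reject H₀.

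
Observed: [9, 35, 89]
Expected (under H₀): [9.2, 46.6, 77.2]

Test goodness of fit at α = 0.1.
Chi-square goodness of fit test:
H₀: observed counts match expected distribution
H₁: observed counts differ from expected distribution
df = k - 1 = 2
χ² = Σ(O - E)²/E
   = (9 - 9.2)²/9.2 + (35 - 46.6)²/46.6 + (89 - 77.2)²/77.2
   = 0.004 + 2.888 + 1.804
   = 4.70
p-value = 0.0956

Since p-value < α = 0.1, we reject H₀.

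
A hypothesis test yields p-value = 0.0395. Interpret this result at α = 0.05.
Since p = 0.0395 < α = 0.05, reject H₀.
There is sufficient evidence to reject the null hypothesis; the result is statistically significant at the 0.05 level.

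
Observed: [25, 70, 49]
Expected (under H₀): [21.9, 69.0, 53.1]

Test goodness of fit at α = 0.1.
Chi-square goodness of fit test:
H₀: observed counts match expected distribution
H₁: observed counts differ from expected distribution
df = k - 1 = 2
χ² = Σ(O - E)²/E
   = (25 - 21.9)²/21.9 + (70 - 69.0)²/69.0 + (49 - 53.1)²/53.1
   = 0.439 + 0.014 + 0.317
   = 0.77
p-value = 0.6805

Since p-value > α = 0.1, we fail to reject H₀.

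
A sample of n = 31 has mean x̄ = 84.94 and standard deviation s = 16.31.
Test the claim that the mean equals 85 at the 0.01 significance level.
One-sample t-test:
H₀: μ = 85
H₁: μ ≠ 85
df = n - 1 = 30
t = (x̄ - μ₀) / (s/√n) = (84.94 - 85) / (16.31/√31) = -0.020
p-value = 0.9838

Since p-value > α = 0.01, we fail to reject H₀.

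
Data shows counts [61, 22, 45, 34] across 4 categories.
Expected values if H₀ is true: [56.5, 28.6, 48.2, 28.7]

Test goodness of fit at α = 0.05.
Chi-square goodness of fit test:
H₀: observed counts match expected distribution
H₁: observed counts differ from expected distribution
df = k - 1 = 3
χ² = Σ(O - E)²/E
   = (61 - 56.5)²/56.5 + (22 - 28.6)²/28.6 + (45 - 48.2)²/48.2 + (34 - 28.7)²/28.7
   = 0.358 + 1.523 + 0.212 + 0.979
   = 3.07
p-value = 0.3806

Since p-value > α = 0.05, we fail to reject H₀.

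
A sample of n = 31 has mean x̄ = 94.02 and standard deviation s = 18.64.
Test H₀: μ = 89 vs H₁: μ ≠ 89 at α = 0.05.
One-sample t-test:
H₀: μ = 89
H₁: μ ≠ 89
df = n - 1 = 30
t = (x̄ - μ₀) / (s/√n) = (94.02 - 89) / (18.64/√31) = 1.499
p-value = 0.1442

Since p-value > α = 0.05, we fail to reject H₀.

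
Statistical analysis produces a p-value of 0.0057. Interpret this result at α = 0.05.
Since p = 0.0057 < α = 0.05, reject H₀.
There is sufficient evidence to reject the null hypothesis; the result is statistically significant at the 0.05 level.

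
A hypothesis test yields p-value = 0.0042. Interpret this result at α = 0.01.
Since p = 0.0042 < α = 0.01, reject H₀.
There is sufficient evidence to reject the null hypothesis; the result is statistically significant at the 0.01 level.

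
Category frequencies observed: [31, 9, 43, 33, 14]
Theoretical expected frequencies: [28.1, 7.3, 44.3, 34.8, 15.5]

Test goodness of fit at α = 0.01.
Chi-square goodness of fit test:
H₀: observed counts match expected distribution
H₁: observed counts differ from expected distribution
df = k - 1 = 4
χ² = Σ(O - E)²/E
   = (31 - 28.1)²/28.1 + (9 - 7.3)²/7.3 + (43 - 44.3)²/44.3 + (33 - 34.8)²/34.8 + (14 - 15.5)²/15.5
   = 0.299 + 0.396 + 0.038 + 0.093 + 0.145
   = 0.97
p-value = 0.9141

Since p-value > α = 0.01, we fail to reject H₀.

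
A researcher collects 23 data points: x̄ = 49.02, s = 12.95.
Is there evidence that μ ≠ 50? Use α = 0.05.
One-sample t-test:
H₀: μ = 50
H₁: μ ≠ 50
df = n - 1 = 22
t = (x̄ - μ₀) / (s/√n) = (49.02 - 50) / (12.95/√23) = -0.363
p-value = 0.7201

Since p-value > α = 0.05, we fail to reject H₀.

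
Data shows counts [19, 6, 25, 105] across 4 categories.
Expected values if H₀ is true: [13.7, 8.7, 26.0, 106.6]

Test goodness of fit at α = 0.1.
Chi-square goodness of fit test:
H₀: observed counts match expected distribution
H₁: observed counts differ from expected distribution
df = k - 1 = 3
χ² = Σ(O - E)²/E
   = (19 - 13.7)²/13.7 + (6 - 8.7)²/8.7 + (25 - 26.0)²/26.0 + (105 - 106.6)²/106.6
   = 2.050 + 0.838 + 0.038 + 0.024
   = 2.95
p-value = 0.3993

Since p-value > α = 0.1, we fail to reject H₀.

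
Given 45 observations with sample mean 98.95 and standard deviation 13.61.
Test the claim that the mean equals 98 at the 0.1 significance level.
One-sample t-test:
H₀: μ = 98
H₁: μ ≠ 98
df = n - 1 = 44
t = (x̄ - μ₀) / (s/√n) = (98.95 - 98) / (13.61/√45) = 0.468
p-value = 0.6419

Since p-value > α = 0.1, we fail to reject H₀.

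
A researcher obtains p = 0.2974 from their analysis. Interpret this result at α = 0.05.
Since p = 0.2974 > α = 0.05, fail to reject H₀.
There is insufficient evidence to reject the null hypothesis; the result is not statistically significant at the 0.05 level.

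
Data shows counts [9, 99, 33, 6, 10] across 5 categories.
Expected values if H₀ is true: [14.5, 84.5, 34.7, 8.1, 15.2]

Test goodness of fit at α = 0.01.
Chi-square goodness of fit test:
H₀: observed counts match expected distribution
H₁: observed counts differ from expected distribution
df = k - 1 = 4
χ² = Σ(O - E)²/E
   = (9 - 14.5)²/14.5 + (99 - 84.5)²/84.5 + (33 - 34.7)²/34.7 + (6 - 8.1)²/8.1 + (10 - 15.2)²/15.2
   = 2.086 + 2.488 + 0.083 + 0.544 + 1.779
   = 6.98
p-value = 0.1369

Since p-value > α = 0.01, we fail to reject H₀.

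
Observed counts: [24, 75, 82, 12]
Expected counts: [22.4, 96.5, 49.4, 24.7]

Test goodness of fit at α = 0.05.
Chi-square goodness of fit test:
H₀: observed counts match expected distribution
H₁: observed counts differ from expected distribution
df = k - 1 = 3
χ² = Σ(O - E)²/E
   = (24 - 22.4)²/22.4 + (75 - 96.5)²/96.5 + (82 - 49.4)²/49.4 + (12 - 24.7)²/24.7
   = 0.114 + 4.790 + 21.513 + 6.530
   = 32.95
p-value < 0.0001

Since p-value < α = 0.05, we reject H₀.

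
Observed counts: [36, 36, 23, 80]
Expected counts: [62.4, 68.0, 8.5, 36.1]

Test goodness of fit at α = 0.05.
Chi-square goodness of fit test:
H₀: observed counts match expected distribution
H₁: observed counts differ from expected distribution
df = k - 1 = 3
χ² = Σ(O - E)²/E
   = (36 - 62.4)²/62.4 + (36 - 68.0)²/68.0 + (23 - 8.5)²/8.5 + (80 - 36.1)²/36.1
   = 11.169 + 15.059 + 24.735 + 53.385
   = 104.35
p-value < 0.0001

Since p-value < α = 0.05, we reject H₀.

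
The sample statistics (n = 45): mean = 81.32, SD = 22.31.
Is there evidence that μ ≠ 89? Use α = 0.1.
One-sample t-test:
H₀: μ = 89
H₁: μ ≠ 89
df = n - 1 = 44
t = (x̄ - μ₀) / (s/√n) = (81.32 - 89) / (22.31/√45) = -2.309
p-value = 0.0257

Since p-value < α = 0.1, we reject H₀.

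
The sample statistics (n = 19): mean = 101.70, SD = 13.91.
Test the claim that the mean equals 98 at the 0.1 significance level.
One-sample t-test:
H₀: μ = 98
H₁: μ ≠ 98
df = n - 1 = 18
t = (x̄ - μ₀) / (s/√n) = (101.70 - 98) / (13.91/√19) = 1.159
p-value = 0.2614

Since p-value > α = 0.1, we fail to reject H₀.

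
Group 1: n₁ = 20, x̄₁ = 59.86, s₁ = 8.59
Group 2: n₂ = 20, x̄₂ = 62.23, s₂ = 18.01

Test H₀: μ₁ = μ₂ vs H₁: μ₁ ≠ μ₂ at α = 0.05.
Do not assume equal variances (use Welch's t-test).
Welch's two-sample t-test:
H₀: μ₁ = μ₂
H₁: μ₁ ≠ μ₂
s₁²/n₁ = 8.59²/20 = 3.6894,  s₂²/n₂ = 18.01²/20 = 16.2180
SE = √(s₁²/n₁ + s₂²/n₂) = √(3.6894 + 16.2180) = 4.4618
df (Welch-Satterthwaite) = (s₁²/n₁ + s₂²/n₂)² / [(s₁²/n₁)²/(n₁-1) + (s₂²/n₂)²/(n₂-1)] ≈ 27.22
t = (x̄₁ - x̄₂) / SE = (59.86 - 62.23) / 4.4618 = -2.37 / 4.4618 = -0.531
p-value = 0.5996

Since p-value > α = 0.05, we fail to reject H₀.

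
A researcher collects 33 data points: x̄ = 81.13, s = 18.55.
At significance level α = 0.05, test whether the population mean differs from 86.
One-sample t-test:
H₀: μ = 86
H₁: μ ≠ 86
df = n - 1 = 32
t = (x̄ - μ₀) / (s/√n) = (81.13 - 86) / (18.55/√33) = -1.508
p-value = 0.1413

Since p-value > α = 0.05, we fail to reject H₀.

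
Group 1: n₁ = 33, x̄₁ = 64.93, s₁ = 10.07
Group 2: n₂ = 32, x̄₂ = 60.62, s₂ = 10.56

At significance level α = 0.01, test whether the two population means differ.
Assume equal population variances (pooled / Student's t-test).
Student's two-sample t-test (equal variances):
H₀: μ₁ = μ₂
H₁: μ₁ ≠ μ₂
df = n₁ + n₂ - 2 = 63
Pooled variance s_p² = [(n₁-1)s₁² + (n₂-1)s₂²] / (n₁ + n₂ - 2) = [(32)(10.07²) + (31)(10.56²)] / 63 = 106.3790
SE = √(s_p²(1/n₁ + 1/n₂)) = √(106.3790 × (1/33 + 1/32)) = 2.5589
t = (x̄₁ - x̄₂) / SE = (64.93 - 60.62) / 2.5589 = 4.31 / 2.5589 = 1.684
p-value = 0.0971

Since p-value > α = 0.01, we fail to reject H₀.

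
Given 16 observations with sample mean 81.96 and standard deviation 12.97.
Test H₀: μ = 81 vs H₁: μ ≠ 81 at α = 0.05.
One-sample t-test:
H₀: μ = 81
H₁: μ ≠ 81
df = n - 1 = 15
t = (x̄ - μ₀) / (s/√n) = (81.96 - 81) / (12.97/√16) = 0.296
p-value = 0.7712

Since p-value > α = 0.05, we fail to reject H₀.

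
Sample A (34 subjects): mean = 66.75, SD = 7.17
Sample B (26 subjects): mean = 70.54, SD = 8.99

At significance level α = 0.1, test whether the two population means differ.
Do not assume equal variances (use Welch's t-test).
Welch's two-sample t-test:
H₀: μ₁ = μ₂
H₁: μ₁ ≠ μ₂
s₁²/n₁ = 7.17²/34 = 1.5120,  s₂²/n₂ = 8.99²/26 = 3.1085
SE = √(s₁²/n₁ + s₂²/n₂) = √(1.5120 + 3.1085) = 2.1495
df (Welch-Satterthwaite) = (s₁²/n₁ + s₂²/n₂)² / [(s₁²/n₁)²/(n₁-1) + (s₂²/n₂)²/(n₂-1)] ≈ 46.84
t = (x̄₁ - x̄₂) / SE = (66.75 - 70.54) / 2.1495 = -3.79 / 2.1495 = -1.763
p-value = 0.0844

Since p-value < α = 0.1, we reject H₀.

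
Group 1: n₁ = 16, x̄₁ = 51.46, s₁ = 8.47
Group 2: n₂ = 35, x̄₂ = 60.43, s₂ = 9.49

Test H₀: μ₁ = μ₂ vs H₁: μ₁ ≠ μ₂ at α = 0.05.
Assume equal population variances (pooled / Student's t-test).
Student's two-sample t-test (equal variances):
H₀: μ₁ = μ₂
H₁: μ₁ ≠ μ₂
df = n₁ + n₂ - 2 = 49
Pooled variance s_p² = [(n₁-1)s₁² + (n₂-1)s₂²] / (n₁ + n₂ - 2) = [(15)(8.47²) + (34)(9.49²)] / 49 = 84.4522
SE = √(s_p²(1/n₁ + 1/n₂)) = √(84.4522 × (1/16 + 1/35)) = 2.7733
t = (x̄₁ - x̄₂) / SE = (51.46 - 60.43) / 2.7733 = -8.97 / 2.7733 = -3.234
p-value = 0.0022

Since p-value < α = 0.05, we reject H₀.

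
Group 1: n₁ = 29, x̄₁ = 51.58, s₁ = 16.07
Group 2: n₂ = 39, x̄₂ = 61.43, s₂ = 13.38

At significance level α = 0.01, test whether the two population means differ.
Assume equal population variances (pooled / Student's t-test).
Student's two-sample t-test (equal variances):
H₀: μ₁ = μ₂
H₁: μ₁ ≠ μ₂
df = n₁ + n₂ - 2 = 66
Pooled variance s_p² = [(n₁-1)s₁² + (n₂-1)s₂²] / (n₁ + n₂ - 2) = [(28)(16.07²) + (38)(13.38²)] / 66 = 212.6331
SE = √(s_p²(1/n₁ + 1/n₂)) = √(212.6331 × (1/29 + 1/39)) = 3.5755
t = (x̄₁ - x̄₂) / SE = (51.58 - 61.43) / 3.5755 = -9.85 / 3.5755 = -2.755
p-value = 0.0076

Since p-value < α = 0.01, we reject H₀.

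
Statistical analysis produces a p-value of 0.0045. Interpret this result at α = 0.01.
Since p = 0.0045 < α = 0.01, reject H₀.
There is sufficient evidence to reject the null hypothesis; the result is statistically significant at the 0.01 level.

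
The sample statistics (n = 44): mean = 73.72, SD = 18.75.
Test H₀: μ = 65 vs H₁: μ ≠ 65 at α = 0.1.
One-sample t-test:
H₀: μ = 65
H₁: μ ≠ 65
df = n - 1 = 43
t = (x̄ - μ₀) / (s/√n) = (73.72 - 65) / (18.75/√44) = 3.085
p-value = 0.0036

Since p-value < α = 0.1, we reject H₀.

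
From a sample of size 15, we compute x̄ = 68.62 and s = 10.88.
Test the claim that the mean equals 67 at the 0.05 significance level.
One-sample t-test:
H₀: μ = 67
H₁: μ ≠ 67
df = n - 1 = 14
t = (x̄ - μ₀) / (s/√n) = (68.62 - 67) / (10.88/√15) = 0.577
p-value = 0.5733

Since p-value > α = 0.05, we fail to reject H₀.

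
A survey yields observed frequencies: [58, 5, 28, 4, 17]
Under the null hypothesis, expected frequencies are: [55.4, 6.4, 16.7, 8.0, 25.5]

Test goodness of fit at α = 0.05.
Chi-square goodness of fit test:
H₀: observed counts match expected distribution
H₁: observed counts differ from expected distribution
df = k - 1 = 4
χ² = Σ(O - E)²/E
   = (58 - 55.4)²/55.4 + (5 - 6.4)²/6.4 + (28 - 16.7)²/16.7 + (4 - 8.0)²/8.0 + (17 - 25.5)²/25.5
   = 0.122 + 0.306 + 7.646 + 2.000 + 2.833
   = 12.91
p-value = 0.0117

Since p-value < α = 0.05, we reject H₀.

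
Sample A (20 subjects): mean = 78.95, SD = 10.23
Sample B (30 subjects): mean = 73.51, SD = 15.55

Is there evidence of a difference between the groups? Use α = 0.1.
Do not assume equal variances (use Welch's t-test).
Welch's two-sample t-test:
H₀: μ₁ = μ₂
H₁: μ₁ ≠ μ₂
s₁²/n₁ = 10.23²/20 = 5.2326,  s₂²/n₂ = 15.55²/30 = 8.0601
SE = √(s₁²/n₁ + s₂²/n₂) = √(5.2326 + 8.0601) = 3.6459
df (Welch-Satterthwaite) = (s₁²/n₁ + s₂²/n₂)² / [(s₁²/n₁)²/(n₁-1) + (s₂²/n₂)²/(n₂-1)] ≈ 48.00
t = (x̄₁ - x̄₂) / SE = (78.95 - 73.51) / 3.6459 = 5.44 / 3.6459 = 1.492
p-value = 0.1422

Since p-value > α = 0.1, we fail to reject H₀.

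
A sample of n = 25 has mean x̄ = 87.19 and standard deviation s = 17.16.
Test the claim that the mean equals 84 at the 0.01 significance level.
One-sample t-test:
H₀: μ = 84
H₁: μ ≠ 84
df = n - 1 = 24
t = (x̄ - μ₀) / (s/√n) = (87.19 - 84) / (17.16/√25) = 0.929
p-value = 0.3619

Since p-value > α = 0.01, we fail to reject H₀.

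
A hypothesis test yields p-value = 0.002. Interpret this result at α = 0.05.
Since p = 0.002 < α = 0.05, reject H₀.
There is sufficient evidence to reject the null hypothesis; the result is statistically significant at the 0.05 level.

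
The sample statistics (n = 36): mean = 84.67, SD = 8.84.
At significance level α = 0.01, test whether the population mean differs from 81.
One-sample t-test:
H₀: μ = 81
H₁: μ ≠ 81
df = n - 1 = 35
t = (x̄ - μ₀) / (s/√n) = (84.67 - 81) / (8.84/√36) = 2.491
p-value = 0.0176

Since p-value > α = 0.01, we fail to reject H₀.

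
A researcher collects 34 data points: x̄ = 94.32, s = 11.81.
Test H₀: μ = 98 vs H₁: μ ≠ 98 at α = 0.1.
One-sample t-test:
H₀: μ = 98
H₁: μ ≠ 98
df = n - 1 = 33
t = (x̄ - μ₀) / (s/√n) = (94.32 - 98) / (11.81/√34) = -1.817
p-value = 0.0783

Since p-value < α = 0.1, we reject H₀.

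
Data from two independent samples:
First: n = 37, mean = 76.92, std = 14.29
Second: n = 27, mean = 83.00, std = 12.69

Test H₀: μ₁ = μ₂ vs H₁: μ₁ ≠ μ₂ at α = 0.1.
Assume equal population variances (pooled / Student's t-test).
Student's two-sample t-test (equal variances):
H₀: μ₁ = μ₂
H₁: μ₁ ≠ μ₂
df = n₁ + n₂ - 2 = 62
Pooled variance s_p² = [(n₁-1)s₁² + (n₂-1)s₂²] / (n₁ + n₂ - 2) = [(36)(14.29²) + (26)(12.69²)] / 62 = 186.1014
SE = √(s_p²(1/n₁ + 1/n₂)) = √(186.1014 × (1/37 + 1/27)) = 3.4529
t = (x̄₁ - x̄₂) / SE = (76.92 - 83.00) / 3.4529 = -6.08 / 3.4529 = -1.761
p-value = 0.0832

Since p-value < α = 0.1, we reject H₀.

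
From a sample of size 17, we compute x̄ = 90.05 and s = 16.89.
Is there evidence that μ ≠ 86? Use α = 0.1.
One-sample t-test:
H₀: μ = 86
H₁: μ ≠ 86
df = n - 1 = 16
t = (x̄ - μ₀) / (s/√n) = (90.05 - 86) / (16.89/√17) = 0.989
p-value = 0.3375

Since p-value > α = 0.1, we fail to reject H₀.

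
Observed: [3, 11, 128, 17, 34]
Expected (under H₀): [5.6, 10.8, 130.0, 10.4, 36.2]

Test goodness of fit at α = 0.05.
Chi-square goodness of fit test:
H₀: observed counts match expected distribution
H₁: observed counts differ from expected distribution
df = k - 1 = 4
χ² = Σ(O - E)²/E
   = (3 - 5.6)²/5.6 + (11 - 10.8)²/10.8 + (128 - 130.0)²/130.0 + (17 - 10.4)²/10.4 + (34 - 36.2)²/36.2
   = 1.207 + 0.004 + 0.031 + 4.188 + 0.134
   = 5.56
p-value = 0.2342

Since p-value > α = 0.05, we fail to reject H₀.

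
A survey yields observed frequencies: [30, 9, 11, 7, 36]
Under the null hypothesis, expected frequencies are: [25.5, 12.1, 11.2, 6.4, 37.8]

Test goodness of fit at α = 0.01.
Chi-square goodness of fit test:
H₀: observed counts match expected distribution
H₁: observed counts differ from expected distribution
df = k - 1 = 4
χ² = Σ(O - E)²/E
   = (30 - 25.5)²/25.5 + (9 - 12.1)²/12.1 + (11 - 11.2)²/11.2 + (7 - 6.4)²/6.4 + (36 - 37.8)²/37.8
   = 0.794 + 0.794 + 0.004 + 0.056 + 0.086
   = 1.73
p-value = 0.7846

Since p-value > α = 0.01, we fail to reject H₀.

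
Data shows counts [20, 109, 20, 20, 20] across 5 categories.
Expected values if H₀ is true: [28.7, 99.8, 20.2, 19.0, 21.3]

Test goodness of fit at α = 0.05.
Chi-square goodness of fit test:
H₀: observed counts match expected distribution
H₁: observed counts differ from expected distribution
df = k - 1 = 4
χ² = Σ(O - E)²/E
   = (20 - 28.7)²/28.7 + (109 - 99.8)²/99.8 + (20 - 20.2)²/20.2 + (20 - 19.0)²/19.0 + (20 - 21.3)²/21.3
   = 2.637 + 0.848 + 0.002 + 0.053 + 0.079
   = 3.62
p-value = 0.4600

Since p-value > α = 0.05, we fail to reject H₀.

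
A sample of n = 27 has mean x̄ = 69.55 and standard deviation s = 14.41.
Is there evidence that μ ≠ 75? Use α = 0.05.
One-sample t-test:
H₀: μ = 75
H₁: μ ≠ 75
df = n - 1 = 26
t = (x̄ - μ₀) / (s/√n) = (69.55 - 75) / (14.41/√27) = -1.965
p-value = 0.0602

Since p-value > α = 0.05, we fail to reject H₀.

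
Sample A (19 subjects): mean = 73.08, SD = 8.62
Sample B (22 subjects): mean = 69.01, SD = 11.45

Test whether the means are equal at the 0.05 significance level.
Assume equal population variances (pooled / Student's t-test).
Student's two-sample t-test (equal variances):
H₀: μ₁ = μ₂
H₁: μ₁ ≠ μ₂
df = n₁ + n₂ - 2 = 39
Pooled variance s_p² = [(n₁-1)s₁² + (n₂-1)s₂²] / (n₁ + n₂ - 2) = [(18)(8.62²) + (21)(11.45²)] / 39 = 104.8880
SE = √(s_p²(1/n₁ + 1/n₂)) = √(104.8880 × (1/19 + 1/22)) = 3.2075
t = (x̄₁ - x̄₂) / SE = (73.08 - 69.01) / 3.2075 = 4.07 / 3.2075 = 1.269
p-value = 0.2120

Since p-value > α = 0.05, we fail to reject H₀.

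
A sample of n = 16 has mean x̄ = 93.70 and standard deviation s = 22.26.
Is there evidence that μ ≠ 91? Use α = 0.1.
One-sample t-test:
H₀: μ = 91
H₁: μ ≠ 91
df = n - 1 = 15
t = (x̄ - μ₀) / (s/√n) = (93.70 - 91) / (22.26/√16) = 0.485
p-value = 0.6346

Since p-value > α = 0.1, we fail to reject H₀.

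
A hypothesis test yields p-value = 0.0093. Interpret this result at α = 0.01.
Since p = 0.0093 < α = 0.01, reject H₀.
There is sufficient evidence to reject the null hypothesis; the result is statistically significant at the 0.01 level.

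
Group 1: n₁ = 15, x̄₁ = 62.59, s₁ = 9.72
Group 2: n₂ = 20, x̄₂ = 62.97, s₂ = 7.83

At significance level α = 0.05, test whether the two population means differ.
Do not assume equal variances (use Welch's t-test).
Welch's two-sample t-test:
H₀: μ₁ = μ₂
H₁: μ₁ ≠ μ₂
s₁²/n₁ = 9.72²/15 = 6.2986,  s₂²/n₂ = 7.83²/20 = 3.0654
SE = √(s₁²/n₁ + s₂²/n₂) = √(6.2986 + 3.0654) = 3.0601
df (Welch-Satterthwaite) = (s₁²/n₁ + s₂²/n₂)² / [(s₁²/n₁)²/(n₁-1) + (s₂²/n₂)²/(n₂-1)] ≈ 26.35
t = (x̄₁ - x̄₂) / SE = (62.59 - 62.97) / 3.0601 = -0.38 / 3.0601 = -0.124
p-value = 0.9021

Since p-value > α = 0.05, we fail to reject H₀.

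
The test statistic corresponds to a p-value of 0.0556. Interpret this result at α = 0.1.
Since p = 0.0556 < α = 0.1, reject H₀.
There is sufficient evidence to reject the null hypothesis; the result is statistically significant at the 0.1 level.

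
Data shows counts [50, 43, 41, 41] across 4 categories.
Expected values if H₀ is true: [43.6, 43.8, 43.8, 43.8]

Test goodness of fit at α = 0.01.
Chi-square goodness of fit test:
H₀: observed counts match expected distribution
H₁: observed counts differ from expected distribution
df = k - 1 = 3
χ² = Σ(O - E)²/E
   = (50 - 43.6)²/43.6 + (43 - 43.8)²/43.8 + (41 - 43.8)²/43.8 + (41 - 43.8)²/43.8
   = 0.939 + 0.015 + 0.179 + 0.179
   = 1.31
p-value = 0.7263

Since p-value > α = 0.01, we fail to reject H₀.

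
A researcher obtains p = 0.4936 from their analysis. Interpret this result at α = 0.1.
Since p = 0.4936 > α = 0.1, fail to reject H₀.
There is insufficient evidence to reject the null hypothesis; the result is not statistically significant at the 0.1 level.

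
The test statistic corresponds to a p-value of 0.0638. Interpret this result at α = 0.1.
Since p = 0.0638 < α = 0.1, reject H₀.
There is sufficient evidence to reject the null hypothesis; the result is statistically significant at the 0.1 level.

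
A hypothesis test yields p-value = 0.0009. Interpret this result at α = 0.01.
Since p = 0.0009 < α = 0.01, reject H₀.
There is sufficient evidence to reject the null hypothesis; the result is statistically significant at the 0.01 level.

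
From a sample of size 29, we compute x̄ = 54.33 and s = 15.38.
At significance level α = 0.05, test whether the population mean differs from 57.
One-sample t-test:
H₀: μ = 57
H₁: μ ≠ 57
df = n - 1 = 28
t = (x̄ - μ₀) / (s/√n) = (54.33 - 57) / (15.38/√29) = -0.935
p-value = 0.3578

Since p-value > α = 0.05, we fail to reject H₀.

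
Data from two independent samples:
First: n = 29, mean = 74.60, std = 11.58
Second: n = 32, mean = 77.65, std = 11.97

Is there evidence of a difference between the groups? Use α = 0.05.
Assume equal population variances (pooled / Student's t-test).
Student's two-sample t-test (equal variances):
H₀: μ₁ = μ₂
H₁: μ₁ ≠ μ₂
df = n₁ + n₂ - 2 = 59
Pooled variance s_p² = [(n₁-1)s₁² + (n₂-1)s₂²] / (n₁ + n₂ - 2) = [(28)(11.58²) + (31)(11.97²)] / 59 = 138.9222
SE = √(s_p²(1/n₁ + 1/n₂)) = √(138.9222 × (1/29 + 1/32)) = 3.0219
t = (x̄₁ - x̄₂) / SE = (74.60 - 77.65) / 3.0219 = -3.05 / 3.0219 = -1.009
p-value = 0.3169

Since p-value > α = 0.05, we fail to reject H₀.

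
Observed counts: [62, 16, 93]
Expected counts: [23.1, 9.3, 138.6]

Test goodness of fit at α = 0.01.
Chi-square goodness of fit test:
H₀: observed counts match expected distribution
H₁: observed counts differ from expected distribution
df = k - 1 = 2
χ² = Σ(O - E)²/E
   = (62 - 23.1)²/23.1 + (16 - 9.3)²/9.3 + (93 - 138.6)²/138.6
   = 65.507 + 4.827 + 15.003
   = 85.34
p-value < 0.0001

Since p-value < α = 0.01, we reject H₀.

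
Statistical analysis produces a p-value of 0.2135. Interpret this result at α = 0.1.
Since p = 0.2135 > α = 0.1, fail to reject H₀.
There is insufficient evidence to reject the null hypothesis; the result is not statistically significant at the 0.1 level.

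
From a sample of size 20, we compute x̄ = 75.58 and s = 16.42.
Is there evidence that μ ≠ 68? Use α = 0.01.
One-sample t-test:
H₀: μ = 68
H₁: μ ≠ 68
df = n - 1 = 19
t = (x̄ - μ₀) / (s/√n) = (75.58 - 68) / (16.42/√20) = 2.064
p-value = 0.0529

Since p-value > α = 0.01, we fail to reject H₀.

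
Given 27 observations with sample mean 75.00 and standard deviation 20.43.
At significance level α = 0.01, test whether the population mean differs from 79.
One-sample t-test:
H₀: μ = 79
H₁: μ ≠ 79
df = n - 1 = 26
t = (x̄ - μ₀) / (s/√n) = (75.00 - 79) / (20.43/√27) = -1.017
p-value = 0.3184

Since p-value > α = 0.01, we fail to reject H₀.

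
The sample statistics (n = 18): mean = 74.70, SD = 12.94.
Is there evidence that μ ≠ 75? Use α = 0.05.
One-sample t-test:
H₀: μ = 75
H₁: μ ≠ 75
df = n - 1 = 17
t = (x̄ - μ₀) / (s/√n) = (74.70 - 75) / (12.94/√18) = -0.098
p-value = 0.9228

Since p-value > α = 0.05, we fail to reject H₀.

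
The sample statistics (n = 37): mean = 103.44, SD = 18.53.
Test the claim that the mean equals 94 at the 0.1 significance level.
One-sample t-test:
H₀: μ = 94
H₁: μ ≠ 94
df = n - 1 = 36
t = (x̄ - μ₀) / (s/√n) = (103.44 - 94) / (18.53/√37) = 3.099
p-value = 0.0038

Since p-value < α = 0.1, we reject H₀.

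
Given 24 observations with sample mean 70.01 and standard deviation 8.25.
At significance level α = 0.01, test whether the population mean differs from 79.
One-sample t-test:
H₀: μ = 79
H₁: μ ≠ 79
df = n - 1 = 23
t = (x̄ - μ₀) / (s/√n) = (70.01 - 79) / (8.25/√24) = -5.338
p-value < 0.0001

Since p-value < α = 0.01, we reject H₀.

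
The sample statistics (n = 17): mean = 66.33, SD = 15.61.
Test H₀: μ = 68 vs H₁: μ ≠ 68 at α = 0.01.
One-sample t-test:
H₀: μ = 68
H₁: μ ≠ 68
df = n - 1 = 16
t = (x̄ - μ₀) / (s/√n) = (66.33 - 68) / (15.61/√17) = -0.441
p-value = 0.6650

Since p-value > α = 0.01, we fail to reject H₀.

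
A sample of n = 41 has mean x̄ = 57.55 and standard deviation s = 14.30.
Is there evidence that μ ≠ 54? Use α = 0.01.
One-sample t-test:
H₀: μ = 54
H₁: μ ≠ 54
df = n - 1 = 40
t = (x̄ - μ₀) / (s/√n) = (57.55 - 54) / (14.30/√41) = 1.590
p-value = 0.1198

Since p-value > α = 0.01, we fail to reject H₀.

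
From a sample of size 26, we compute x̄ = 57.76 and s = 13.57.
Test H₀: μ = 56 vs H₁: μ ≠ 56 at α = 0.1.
One-sample t-test:
H₀: μ = 56
H₁: μ ≠ 56
df = n - 1 = 25
t = (x̄ - μ₀) / (s/√n) = (57.76 - 56) / (13.57/√26) = 0.661
p-value = 0.5144

Since p-value > α = 0.1, we fail to reject H₀.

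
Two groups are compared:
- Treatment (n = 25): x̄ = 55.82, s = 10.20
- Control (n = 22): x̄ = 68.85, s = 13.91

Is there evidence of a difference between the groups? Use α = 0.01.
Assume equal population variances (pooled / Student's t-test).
Student's two-sample t-test (equal variances):
H₀: μ₁ = μ₂
H₁: μ₁ ≠ μ₂
df = n₁ + n₂ - 2 = 45
Pooled variance s_p² = [(n₁-1)s₁² + (n₂-1)s₂²] / (n₁ + n₂ - 2) = [(24)(10.20²) + (21)(13.91²)] / 45 = 145.7824
SE = √(s_p²(1/n₁ + 1/n₂)) = √(145.7824 × (1/25 + 1/22)) = 3.5296
t = (x̄₁ - x̄₂) / SE = (55.82 - 68.85) / 3.5296 = -13.03 / 3.5296 = -3.692
p-value = 0.0006

Since p-value < α = 0.01, we reject H₀.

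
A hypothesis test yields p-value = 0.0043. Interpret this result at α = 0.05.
Since p = 0.0043 < α = 0.05, reject H₀.
There is sufficient evidence to reject the null hypothesis; the result is statistically significant at the 0.05 level.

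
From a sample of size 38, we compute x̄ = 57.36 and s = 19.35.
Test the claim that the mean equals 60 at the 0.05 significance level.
One-sample t-test:
H₀: μ = 60
H₁: μ ≠ 60
df = n - 1 = 37
t = (x̄ - μ₀) / (s/√n) = (57.36 - 60) / (19.35/√38) = -0.841
p-value = 0.4057

Since p-value > α = 0.05, we fail to reject H₀.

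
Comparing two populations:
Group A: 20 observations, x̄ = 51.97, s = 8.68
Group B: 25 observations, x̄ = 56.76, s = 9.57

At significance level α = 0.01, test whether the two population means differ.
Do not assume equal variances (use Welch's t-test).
Welch's two-sample t-test:
H₀: μ₁ = μ₂
H₁: μ₁ ≠ μ₂
s₁²/n₁ = 8.68²/20 = 3.7671,  s₂²/n₂ = 9.57²/25 = 3.6634
SE = √(s₁²/n₁ + s₂²/n₂) = √(3.7671 + 3.6634) = 2.7259
df (Welch-Satterthwaite) = (s₁²/n₁ + s₂²/n₂)² / [(s₁²/n₁)²/(n₁-1) + (s₂²/n₂)²/(n₂-1)] ≈ 42.27
t = (x̄₁ - x̄₂) / SE = (51.97 - 56.76) / 2.7259 = -4.79 / 2.7259 = -1.757
p-value = 0.0861

Since p-value > α = 0.01, we fail to reject H₀.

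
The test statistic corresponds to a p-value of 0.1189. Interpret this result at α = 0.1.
Since p = 0.1189 > α = 0.1, fail to reject H₀.
There is insufficient evidence to reject the null hypothesis; the result is not statistically significant at the 0.1 level.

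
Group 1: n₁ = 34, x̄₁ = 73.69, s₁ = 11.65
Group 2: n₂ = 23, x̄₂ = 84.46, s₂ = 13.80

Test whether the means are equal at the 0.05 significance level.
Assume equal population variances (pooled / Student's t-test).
Student's two-sample t-test (equal variances):
H₀: μ₁ = μ₂
H₁: μ₁ ≠ μ₂
df = n₁ + n₂ - 2 = 55
Pooled variance s_p² = [(n₁-1)s₁² + (n₂-1)s₂²] / (n₁ + n₂ - 2) = [(33)(11.65²) + (22)(13.80²)] / 55 = 157.6095
SE = √(s_p²(1/n₁ + 1/n₂)) = √(157.6095 × (1/34 + 1/23)) = 3.3894
t = (x̄₁ - x̄₂) / SE = (73.69 - 84.46) / 3.3894 = -10.77 / 3.3894 = -3.178
p-value = 0.0024

Since p-value < α = 0.05, we reject H₀.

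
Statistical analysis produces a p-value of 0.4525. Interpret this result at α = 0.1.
Since p = 0.4525 > α = 0.1, fail to reject H₀.
There is insufficient evidence to reject the null hypothesis; the result is not statistically significant at the 0.1 level.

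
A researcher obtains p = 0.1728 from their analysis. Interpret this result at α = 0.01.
Since p = 0.1728 > α = 0.01, fail to reject H₀.
There is insufficient evidence to reject the null hypothesis; the result is not statistically significant at the 0.01 level.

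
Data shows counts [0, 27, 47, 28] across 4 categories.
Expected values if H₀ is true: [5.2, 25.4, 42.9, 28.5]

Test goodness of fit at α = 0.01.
Chi-square goodness of fit test:
H₀: observed counts match expected distribution
H₁: observed counts differ from expected distribution
df = k - 1 = 3
χ² = Σ(O - E)²/E
   = (0 - 5.2)²/5.2 + (27 - 25.4)²/25.4 + (47 - 42.9)²/42.9 + (28 - 28.5)²/28.5
   = 5.200 + 0.101 + 0.392 + 0.009
   = 5.70
p-value = 0.1271

Since p-value > α = 0.01, we fail to reject H₀.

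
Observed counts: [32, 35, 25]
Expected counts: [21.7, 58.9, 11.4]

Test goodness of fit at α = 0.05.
Chi-square goodness of fit test:
H₀: observed counts match expected distribution
H₁: observed counts differ from expected distribution
df = k - 1 = 2
χ² = Σ(O - E)²/E
   = (32 - 21.7)²/21.7 + (35 - 58.9)²/58.9 + (25 - 11.4)²/11.4
   = 4.889 + 9.698 + 16.225
   = 30.81
p-value < 0.0001

Since p-value < α = 0.05, we reject H₀.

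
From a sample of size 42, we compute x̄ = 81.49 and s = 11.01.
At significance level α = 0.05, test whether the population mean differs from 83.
One-sample t-test:
H₀: μ = 83
H₁: μ ≠ 83
df = n - 1 = 41
t = (x̄ - μ₀) / (s/√n) = (81.49 - 83) / (11.01/√42) = -0.889
p-value = 0.3793

Since p-value > α = 0.05, we fail to reject H₀.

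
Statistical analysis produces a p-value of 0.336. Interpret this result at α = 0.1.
Since p = 0.336 > α = 0.1, fail to reject H₀.
There is insufficient evidence to reject the null hypothesis; the result is not statistically significant at the 0.1 level.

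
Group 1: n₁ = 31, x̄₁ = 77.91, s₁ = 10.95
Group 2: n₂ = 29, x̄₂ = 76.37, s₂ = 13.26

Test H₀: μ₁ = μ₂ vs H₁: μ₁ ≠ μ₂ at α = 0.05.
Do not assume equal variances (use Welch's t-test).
Welch's two-sample t-test:
H₀: μ₁ = μ₂
H₁: μ₁ ≠ μ₂
s₁²/n₁ = 10.95²/31 = 3.8678,  s₂²/n₂ = 13.26²/29 = 6.0630
SE = √(s₁²/n₁ + s₂²/n₂) = √(3.8678 + 6.0630) = 3.1513
df (Welch-Satterthwaite) = (s₁²/n₁ + s₂²/n₂)² / [(s₁²/n₁)²/(n₁-1) + (s₂²/n₂)²/(n₂-1)] ≈ 54.44
t = (x̄₁ - x̄₂) / SE = (77.91 - 76.37) / 3.1513 = 1.54 / 3.1513 = 0.489
p-value = 0.6270

Since p-value > α = 0.05, we fail to reject H₀.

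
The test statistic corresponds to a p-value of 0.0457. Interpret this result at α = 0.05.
Since p = 0.0457 < α = 0.05, reject H₀.
There is sufficient evidence to reject the null hypothesis; the result is statistically significant at the 0.05 level.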